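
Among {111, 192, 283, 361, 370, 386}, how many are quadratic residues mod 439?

3

(111/439) = +1 → QR.
(192/439) = -1 → non-residue.
(283/439) = +1 → QR.
(361/439) = +1 → QR.
(370/439) = -1 → non-residue.
(386/439) = -1 → non-residue.
Total quadratic residues among the 6: 3.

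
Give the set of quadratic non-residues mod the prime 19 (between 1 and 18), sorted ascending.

Square k = 1,…,9 (k and 19−k give the same square):
1²=1, 2²=4, 3²=9, 4²=16, 5²≡6, 6²≡17, 7²≡11, 8²≡7, 9²≡5 (mod 19).
The residues are {1, 4, 5, 6, 7, 9, 11, 16, 17}; the non-residues are the remaining 9 nonzero classes.

2,3,8,10,12,13,14,15,18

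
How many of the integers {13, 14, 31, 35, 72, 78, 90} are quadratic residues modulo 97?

(13/97) = -1 → non-residue.
(14/97) = -1 → non-residue.
(31/97) = +1 → QR.
(35/97) = +1 → QR.
(72/97) = +1 → QR.
(78/97) = -1 → non-residue.
(90/97) = -1 → non-residue.
Total quadratic residues among the 7: 3.

3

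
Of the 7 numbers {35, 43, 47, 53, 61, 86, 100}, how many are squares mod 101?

(35/101) = -1 → non-residue.
(43/101) = +1 → QR.
(47/101) = +1 → QR.
(53/101) = -1 → non-residue.
(61/101) = -1 → non-residue.
(86/101) = -1 → non-residue.
(100/101) = +1 → QR.
Total quadratic residues among the 7: 3.

3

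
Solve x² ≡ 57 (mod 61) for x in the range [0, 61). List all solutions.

22, 39

61 ≡ 1 (mod 4), so we find a root by search.
Trying successive values, 22² = 484 ≡ 57 (mod 61). The other root is 61 − 22 = 39.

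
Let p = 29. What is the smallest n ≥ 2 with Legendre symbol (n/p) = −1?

2

(2/29) = −1, so 2 is the smallest positive non-residue mod 29.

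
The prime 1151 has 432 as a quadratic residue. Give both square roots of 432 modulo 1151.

226, 925

Since 1151 ≡ 3 (mod 4), a square root of 432 is 432^((1151+1)/4) = 432^288 mod 1151.
Repeated squaring: 432^2≡162, 432^4≡922, 432^8≡646, 432^16≡654, 432^32≡695, 432^64≡756, 432^128≡640, 432^256≡995 (mod 1151).
432^288 = 432^(256+32) ≡ 925 (mod 1151).
Check: 925² = 855625 ≡ 432 (mod 1151). The two roots are 226 and 925.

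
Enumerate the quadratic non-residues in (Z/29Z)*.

Square k = 1,…,14 (k and 29−k give the same square):
1²=1, 2²=4, 3²=9, 4²=16, 5²=25, 6²≡7, 7²≡20, 8²≡6, 9²≡23, 10²≡13, 11²≡5, 12²≡28, 13²≡24, 14²≡22 (mod 29).
The residues are {1, 4, 5, 6, 7, 9, 13, 16, 20, 22, 23, 24, 25, 28}; the non-residues are the remaining 14 nonzero classes.

2 3 8 10 11 12 14 15 17 18 19 21 26 27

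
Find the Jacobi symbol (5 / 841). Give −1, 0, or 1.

1

Reciprocity: 5 ≡ 1 and 841 ≡ 1 (mod 4), so (5/841) = +(841/5).
Reduce top mod 5: now compute (1/5).
Reached (1/5) = 1. Collecting the sign flips along the way, the symbol is +1.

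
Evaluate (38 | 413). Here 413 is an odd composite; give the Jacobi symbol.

1

Pull out 2: since 413 ≡ 5 (mod 8), (2/413) = -1.
Reciprocity: 19 ≡ 3 and 413 ≡ 1 (mod 4), so (19/413) = +(413/19).
Reduce top mod 19: now compute (14/19).
Pull out 2: since 19 ≡ 3 (mod 8), (2/19) = -1.
Reciprocity: 7 ≡ 3 and 19 ≡ 3 (mod 4), so (7/19) = −(19/7).
Reduce top mod 7: now compute (5/7).
Reciprocity: 5 ≡ 1 and 7 ≡ 3 (mod 4), so (5/7) = +(7/5).
Reduce top mod 5: now compute (2/5).
Pull out 2: since 5 ≡ 5 (mod 8), (2/5) = -1.
Reached (1/5) = 1. Collecting the sign flips along the way, the symbol is +1.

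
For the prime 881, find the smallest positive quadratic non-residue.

(2/881) = +1, so 2 is a residue.
(3/881) = −1, so 3 is the smallest positive non-residue mod 881.

3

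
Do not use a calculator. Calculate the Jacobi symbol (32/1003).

-1

Pull out 2^5: since 1003 ≡ 3 (mod 8), (2/1003) = -1, so (2/1003)^5 = -1.
Reached (1/1003) = 1. Collecting the sign flips along the way, the symbol is -1.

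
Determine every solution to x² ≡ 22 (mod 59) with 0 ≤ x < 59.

Since 59 ≡ 3 (mod 4), a square root of 22 is 22^((59+1)/4) = 22^15 mod 59.
Repeated squaring: 22^2≡12, 22^4≡26, 22^8≡27 (mod 59).
22^15 = 22^(8+4+2+1) ≡ 9 (mod 59).
Check: 9² = 81 ≡ 22 (mod 59). The two roots are 9 and 50.

9, 50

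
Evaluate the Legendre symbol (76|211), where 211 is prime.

1

Pull out 2^2: since 211 ≡ 3 (mod 8), (2/211) = -1, so (2/211)^2 = +1.
Reciprocity: 19 ≡ 3 and 211 ≡ 3 (mod 4), so (19/211) = −(211/19).
Reduce top mod 19: now compute (2/19).
Pull out 2: since 19 ≡ 3 (mod 8), (2/19) = -1.
Reached (1/19) = 1. Collecting the sign flips along the way, the symbol is +1.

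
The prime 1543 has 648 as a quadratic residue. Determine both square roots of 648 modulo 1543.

107, 1436

Since 1543 ≡ 3 (mod 4), a square root of 648 is 648^((1543+1)/4) = 648^386 mod 1543.
Repeated squaring: 648^2≡208, 648^4≡60, 648^8≡514, 648^16≡343, 648^32≡381, 648^64≡119, 648^128≡274, 648^256≡1012 (mod 1543).
648^386 = 648^(256+128+2) ≡ 107 (mod 1543).
Check: 107² = 11449 ≡ 648 (mod 1543). The two roots are 107 and 1436.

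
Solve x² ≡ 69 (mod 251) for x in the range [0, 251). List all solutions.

Since 251 ≡ 3 (mod 4), a square root of 69 is 69^((251+1)/4) = 69^63 mod 251.
Repeated squaring: 69^2≡243, 69^4≡64, 69^8≡80, 69^16≡125, 69^32≡63 (mod 251).
69^63 = 69^(32+16+8+4+2+1) ≡ 123 (mod 251).
Check: 123² = 15129 ≡ 69 (mod 251). The two roots are 123 and 128.

123, 128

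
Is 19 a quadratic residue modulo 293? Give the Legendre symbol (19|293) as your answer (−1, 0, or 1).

-1

Euler's criterion: (19/293) ≡ 19^146 (mod 293).
19^2 ≡ 68 (mod 293)
19^4 ≡ 229 (mod 293)
19^8 ≡ 287 (mod 293)
19^16 ≡ 36 (mod 293)
19^32 ≡ 124 (mod 293)
19^64 ≡ 140 (mod 293)
19^128 ≡ 262 (mod 293)
19^146 = 19^(128+16+2) ≡ 292 (mod 293).
Result is 292 ≡ −1, so (19/293) = −1.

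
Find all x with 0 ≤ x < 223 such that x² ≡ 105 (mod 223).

95, 128

Since 223 ≡ 3 (mod 4), a square root of 105 is 105^((223+1)/4) = 105^56 mod 223.
Repeated squaring: 105^2≡98, 105^4≡15, 105^8≡2, 105^16≡4, 105^32≡16 (mod 223).
105^56 = 105^(32+16+8) ≡ 128 (mod 223).
Check: 128² = 16384 ≡ 105 (mod 223). The two roots are 95 and 128.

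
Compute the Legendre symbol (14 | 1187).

1

Euler's criterion: (14/1187) ≡ 14^593 (mod 1187).
14^2 ≡ 196 (mod 1187)
14^4 ≡ 432 (mod 1187)
14^8 ≡ 265 (mod 1187)
14^16 ≡ 192 (mod 1187)
14^32 ≡ 67 (mod 1187)
14^64 ≡ 928 (mod 1187)
14^128 ≡ 609 (mod 1187)
14^256 ≡ 537 (mod 1187)
14^512 ≡ 1115 (mod 1187)
14^593 = 14^(512+64+16+1) ≡ 1 (mod 1187).
Result is 1, so (14/1187) = 1.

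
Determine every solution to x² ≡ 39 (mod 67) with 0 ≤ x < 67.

21, 46

Since 67 ≡ 3 (mod 4), a square root of 39 is 39^((67+1)/4) = 39^17 mod 67.
Repeated squaring: 39^2≡47, 39^4≡65, 39^8≡4, 39^16≡16 (mod 67).
39^17 = 39^(16+1) ≡ 21 (mod 67).
Check: 21² = 441 ≡ 39 (mod 67). The two roots are 21 and 46.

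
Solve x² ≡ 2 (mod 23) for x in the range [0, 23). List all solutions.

Since 23 ≡ 3 (mod 4), a square root of 2 is 2^((23+1)/4) = 2^6 mod 23.
Repeated squaring: 2^2≡4, 2^4≡16 (mod 23).
2^6 = 2^(4+2) ≡ 18 (mod 23).
Check: 18² = 324 ≡ 2 (mod 23). The two roots are 5 and 18.

5, 18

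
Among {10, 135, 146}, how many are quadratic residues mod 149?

0

(10/149) = -1 → non-residue.
(135/149) = -1 → non-residue.
(146/149) = -1 → non-residue.
Total quadratic residues among the 3: 0.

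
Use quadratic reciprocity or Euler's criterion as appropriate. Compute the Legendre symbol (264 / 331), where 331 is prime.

Pull out 2^3: since 331 ≡ 3 (mod 8), (2/331) = -1, so (2/331)^3 = -1.
Reciprocity: 33 ≡ 1 and 331 ≡ 3 (mod 4), so (33/331) = +(331/33).
Reduce top mod 33: now compute (1/33).
Reached (1/33) = 1. Collecting the sign flips along the way, the symbol is -1.

-1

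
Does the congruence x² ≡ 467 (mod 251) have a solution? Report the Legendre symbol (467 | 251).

-1

Euler's criterion: (467/251) ≡ 216^125 (mod 251).
216^2 ≡ 221 (mod 251)
216^4 ≡ 147 (mod 251)
216^8 ≡ 23 (mod 251)
216^16 ≡ 27 (mod 251)
216^32 ≡ 227 (mod 251)
216^64 ≡ 74 (mod 251)
216^125 = 216^(64+32+16+8+4+1) ≡ 250 (mod 251).
Result is 250 ≡ −1, so (467/251) = −1.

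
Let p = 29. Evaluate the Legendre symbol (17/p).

-1

Reciprocity: 17 ≡ 1 and 29 ≡ 1 (mod 4), so (17/29) = +(29/17).
Reduce top mod 17: now compute (12/17).
Pull out 2^2: since 17 ≡ 1 (mod 8), (2/17) = +1, so (2/17)^2 = +1.
Reciprocity: 3 ≡ 3 and 17 ≡ 1 (mod 4), so (3/17) = +(17/3).
Reduce top mod 3: now compute (2/3).
Pull out 2: since 3 ≡ 3 (mod 8), (2/3) = -1.
Reached (1/3) = 1. Collecting the sign flips along the way, the symbol is -1.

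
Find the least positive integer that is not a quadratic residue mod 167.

(2/167) = +1, so 2 is a residue.
(3/167) = +1, so 3 is a residue.
(4/167) = +1, so 4 is a residue.
(5/167) = −1, so 5 is the smallest positive non-residue mod 167.

5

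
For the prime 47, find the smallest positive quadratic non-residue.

5

(2/47) = +1, so 2 is a residue.
(3/47) = +1, so 3 is a residue.
(4/47) = +1, so 4 is a residue.
(5/47) = −1, so 5 is the smallest positive non-residue mod 47.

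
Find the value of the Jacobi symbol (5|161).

1

Reciprocity: 5 ≡ 1 and 161 ≡ 1 (mod 4), so (5/161) = +(161/5).
Reduce top mod 5: now compute (1/5).
Reached (1/5) = 1. Collecting the sign flips along the way, the symbol is +1.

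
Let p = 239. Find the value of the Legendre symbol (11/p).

1

Euler's criterion: (11/239) ≡ 11^119 (mod 239).
11^2 ≡ 121 (mod 239)
11^4 ≡ 62 (mod 239)
11^8 ≡ 20 (mod 239)
11^16 ≡ 161 (mod 239)
11^32 ≡ 109 (mod 239)
11^64 ≡ 170 (mod 239)
11^119 = 11^(64+32+16+4+2+1) ≡ 1 (mod 239).
Result is 1, so (11/239) = 1.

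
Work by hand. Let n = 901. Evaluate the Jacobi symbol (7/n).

Reciprocity: 7 ≡ 3 and 901 ≡ 1 (mod 4), so (7/901) = +(901/7).
Reduce top mod 7: now compute (5/7).
Reciprocity: 5 ≡ 1 and 7 ≡ 3 (mod 4), so (5/7) = +(7/5).
Reduce top mod 5: now compute (2/5).
Pull out 2: since 5 ≡ 5 (mod 8), (2/5) = -1.
Reached (1/5) = 1. Collecting the sign flips along the way, the symbol is -1.

-1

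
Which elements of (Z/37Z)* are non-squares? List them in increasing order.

2 5 6 8 13 14 15 17 18 19 20 22 23 24 29 31 32 35

Square k = 1,…,18 (k and 37−k give the same square):
1²=1, 2²=4, 3²=9, 4²=16, 5²=25, 6²=36, 7²≡12, 8²≡27, 9²≡7, 10²≡26, 11²≡10, 12²≡33, 13²≡21, 14²≡11, 15²≡3, 16²≡34, 17²≡30, 18²≡28 (mod 37).
The residues are {1, 3, 4, 7, 9, 10, 11, 12, 16, 21, 25, 26, 27, 28, 30, 33, 34, 36}; the non-residues are the remaining 18 nonzero classes.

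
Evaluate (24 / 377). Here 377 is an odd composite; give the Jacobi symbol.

Pull out 2^3: since 377 ≡ 1 (mod 8), (2/377) = +1, so (2/377)^3 = +1.
Reciprocity: 3 ≡ 3 and 377 ≡ 1 (mod 4), so (3/377) = +(377/3).
Reduce top mod 3: now compute (2/3).
Pull out 2: since 3 ≡ 3 (mod 8), (2/3) = -1.
Reached (1/3) = 1. Collecting the sign flips along the way, the symbol is -1.

-1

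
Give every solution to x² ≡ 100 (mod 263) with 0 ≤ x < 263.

10, 253

Since 263 ≡ 3 (mod 4), a square root of 100 is 100^((263+1)/4) = 100^66 mod 263.
Repeated squaring: 100^2≡6, 100^4≡36, 100^8≡244, 100^16≡98, 100^32≡136, 100^64≡86 (mod 263).
100^66 = 100^(64+2) ≡ 253 (mod 263).
Check: 253² = 64009 ≡ 100 (mod 263). The two roots are 10 and 253.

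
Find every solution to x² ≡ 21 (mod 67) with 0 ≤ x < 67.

17, 50

Since 67 ≡ 3 (mod 4), a square root of 21 is 21^((67+1)/4) = 21^17 mod 67.
Repeated squaring: 21^2≡39, 21^4≡47, 21^8≡65, 21^16≡4 (mod 67).
21^17 = 21^(16+1) ≡ 17 (mod 67).
Check: 17² = 289 ≡ 21 (mod 67). The two roots are 17 and 50.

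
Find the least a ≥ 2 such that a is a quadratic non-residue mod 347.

2

(2/347) = −1, so 2 is the smallest positive non-residue mod 347.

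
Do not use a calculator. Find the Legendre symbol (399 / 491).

Euler's criterion: (399/491) ≡ 399^245 (mod 491).
399^2 ≡ 117 (mod 491)
399^4 ≡ 432 (mod 491)
399^8 ≡ 44 (mod 491)
399^16 ≡ 463 (mod 491)
399^32 ≡ 293 (mod 491)
399^64 ≡ 415 (mod 491)
399^128 ≡ 375 (mod 491)
399^245 = 399^(128+64+32+16+4+1) ≡ 1 (mod 491).
Result is 1, so (399/491) = 1.

1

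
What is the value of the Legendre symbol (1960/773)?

1

First reduce: 1960 ≡ 414 (mod 773).
Pull out 2: since 773 ≡ 5 (mod 8), (2/773) = -1.
Reciprocity: 207 ≡ 3 and 773 ≡ 1 (mod 4), so (207/773) = +(773/207).
Reduce top mod 207: now compute (152/207).
Pull out 2^3: since 207 ≡ 7 (mod 8), (2/207) = +1, so (2/207)^3 = +1.
Reciprocity: 19 ≡ 3 and 207 ≡ 3 (mod 4), so (19/207) = −(207/19).
Reduce top mod 19: now compute (17/19).
Reciprocity: 17 ≡ 1 and 19 ≡ 3 (mod 4), so (17/19) = +(19/17).
Reduce top mod 17: now compute (2/17).
Pull out 2: since 17 ≡ 1 (mod 8), (2/17) = +1.
Reached (1/17) = 1. Collecting the sign flips along the way, the symbol is +1.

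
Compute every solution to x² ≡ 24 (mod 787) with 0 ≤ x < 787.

243, 544

Since 787 ≡ 3 (mod 4), a square root of 24 is 24^((787+1)/4) = 24^197 mod 787.
Repeated squaring: 24^2≡576, 24^4≡449, 24^8≡129, 24^16≡114, 24^32≡404, 24^64≡307, 24^128≡596 (mod 787).
24^197 = 24^(128+64+4+1) ≡ 544 (mod 787).
Check: 544² = 295936 ≡ 24 (mod 787). The two roots are 243 and 544.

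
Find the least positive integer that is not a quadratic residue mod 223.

(2/223) = +1, so 2 is a residue.
(3/223) = −1, so 3 is the smallest positive non-residue mod 223.

3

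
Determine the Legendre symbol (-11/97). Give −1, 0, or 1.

1

First reduce: -11 ≡ 86 (mod 97).
Pull out 2: since 97 ≡ 1 (mod 8), (2/97) = +1.
Reciprocity: 43 ≡ 3 and 97 ≡ 1 (mod 4), so (43/97) = +(97/43).
Reduce top mod 43: now compute (11/43).
Reciprocity: 11 ≡ 3 and 43 ≡ 3 (mod 4), so (11/43) = −(43/11).
Reduce top mod 11: now compute (10/11).
Pull out 2: since 11 ≡ 3 (mod 8), (2/11) = -1.
Reciprocity: 5 ≡ 1 and 11 ≡ 3 (mod 4), so (5/11) = +(11/5).
Reduce top mod 5: now compute (1/5).
Reached (1/5) = 1. Collecting the sign flips along the way, the symbol is +1.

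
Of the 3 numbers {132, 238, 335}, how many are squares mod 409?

(132/409) = -1 → non-residue.
(238/409) = -1 → non-residue.
(335/409) = -1 → non-residue.
Total quadratic residues among the 3: 0.

0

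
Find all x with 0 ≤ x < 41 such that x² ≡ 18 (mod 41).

41 ≡ 1 (mod 4), so we find a root by search.
Trying successive values, 10² = 100 ≡ 18 (mod 41). The other root is 41 − 10 = 31.

10, 31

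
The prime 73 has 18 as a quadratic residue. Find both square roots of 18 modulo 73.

73 ≡ 1 (mod 4), so we find a root by search.
Trying successive values, 23² = 529 ≡ 18 (mod 73). The other root is 73 − 23 = 50.

23, 50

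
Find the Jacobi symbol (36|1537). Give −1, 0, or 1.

Pull out 2^2: since 1537 ≡ 1 (mod 8), (2/1537) = +1, so (2/1537)^2 = +1.
Reciprocity: 9 ≡ 1 and 1537 ≡ 1 (mod 4), so (9/1537) = +(1537/9).
Reduce top mod 9: now compute (7/9).
Reciprocity: 7 ≡ 3 and 9 ≡ 1 (mod 4), so (7/9) = +(9/7).
Reduce top mod 7: now compute (2/7).
Pull out 2: since 7 ≡ 7 (mod 8), (2/7) = +1.
Reached (1/7) = 1. Collecting the sign flips along the way, the symbol is +1.

1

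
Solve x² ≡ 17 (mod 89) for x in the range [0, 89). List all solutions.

89 ≡ 1 (mod 4), so we find a root by search.
Trying successive values, 27² = 729 ≡ 17 (mod 89). The other root is 89 − 27 = 62.

27, 62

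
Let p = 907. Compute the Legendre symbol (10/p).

Euler's criterion: (10/907) ≡ 10^453 (mod 907).
10^2 ≡ 100 (mod 907)
10^4 ≡ 23 (mod 907)
10^8 ≡ 529 (mod 907)
10^16 ≡ 485 (mod 907)
10^32 ≡ 312 (mod 907)
10^64 ≡ 295 (mod 907)
10^128 ≡ 860 (mod 907)
10^256 ≡ 395 (mod 907)
10^453 = 10^(256+128+64+4+1) ≡ 1 (mod 907).
Result is 1, so (10/907) = 1.

1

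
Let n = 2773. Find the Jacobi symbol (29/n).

-1

Reciprocity: 29 ≡ 1 and 2773 ≡ 1 (mod 4), so (29/2773) = +(2773/29).
Reduce top mod 29: now compute (18/29).
Pull out 2: since 29 ≡ 5 (mod 8), (2/29) = -1.
Reciprocity: 9 ≡ 1 and 29 ≡ 1 (mod 4), so (9/29) = +(29/9).
Reduce top mod 9: now compute (2/9).
Pull out 2: since 9 ≡ 1 (mod 8), (2/9) = +1.
Reached (1/9) = 1. Collecting the sign flips along the way, the symbol is -1.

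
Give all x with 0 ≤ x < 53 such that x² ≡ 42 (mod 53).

53 ≡ 1 (mod 4), so we find a root by search.
Trying successive values, 25² = 625 ≡ 42 (mod 53). The other root is 53 − 25 = 28.

25, 28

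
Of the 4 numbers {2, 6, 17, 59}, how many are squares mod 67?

(2/67) = -1 → non-residue.
(6/67) = +1 → QR.
(17/67) = +1 → QR.
(59/67) = +1 → QR.
Total quadratic residues among the 4: 3.

3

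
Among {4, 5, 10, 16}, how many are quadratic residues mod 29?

(4/29) = +1 → QR.
(5/29) = +1 → QR.
(10/29) = -1 → non-residue.
(16/29) = +1 → QR.
Total quadratic residues among the 4: 3.

3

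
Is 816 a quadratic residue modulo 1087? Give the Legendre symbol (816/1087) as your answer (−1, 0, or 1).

-1

Euler's criterion: (816/1087) ≡ 816^543 (mod 1087).
816^2 ≡ 612 (mod 1087)
816^4 ≡ 616 (mod 1087)
816^8 ≡ 93 (mod 1087)
816^16 ≡ 1040 (mod 1087)
816^32 ≡ 35 (mod 1087)
816^64 ≡ 138 (mod 1087)
816^128 ≡ 565 (mod 1087)
816^256 ≡ 734 (mod 1087)
816^512 ≡ 691 (mod 1087)
816^543 = 816^(512+16+8+4+2+1) ≡ 1086 (mod 1087).
Result is 1086 ≡ −1, so (816/1087) = −1.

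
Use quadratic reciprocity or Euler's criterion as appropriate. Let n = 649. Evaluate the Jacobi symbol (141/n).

Reciprocity: 141 ≡ 1 and 649 ≡ 1 (mod 4), so (141/649) = +(649/141).
Reduce top mod 141: now compute (85/141).
Reciprocity: 85 ≡ 1 and 141 ≡ 1 (mod 4), so (85/141) = +(141/85).
Reduce top mod 85: now compute (56/85).
Pull out 2^3: since 85 ≡ 5 (mod 8), (2/85) = -1, so (2/85)^3 = -1.
Reciprocity: 7 ≡ 3 and 85 ≡ 1 (mod 4), so (7/85) = +(85/7).
Reduce top mod 7: now compute (1/7).
Reached (1/7) = 1. Collecting the sign flips along the way, the symbol is -1.

-1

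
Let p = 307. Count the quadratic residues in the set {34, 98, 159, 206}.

(34/307) = -1 → non-residue.
(98/307) = -1 → non-residue.
(159/307) = -1 → non-residue.
(206/307) = -1 → non-residue.
Total quadratic residues among the 4: 0.

0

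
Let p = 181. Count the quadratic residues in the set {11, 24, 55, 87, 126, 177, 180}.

6

(11/181) = +1 → QR.
(24/181) = -1 → non-residue.
(55/181) = +1 → QR.
(87/181) = +1 → QR.
(126/181) = +1 → QR.
(177/181) = +1 → QR.
(180/181) = +1 → QR.
Total quadratic residues among the 7: 6.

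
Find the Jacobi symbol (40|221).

-1

Pull out 2^3: since 221 ≡ 5 (mod 8), (2/221) = -1, so (2/221)^3 = -1.
Reciprocity: 5 ≡ 1 and 221 ≡ 1 (mod 4), so (5/221) = +(221/5).
Reduce top mod 5: now compute (1/5).
Reached (1/5) = 1. Collecting the sign flips along the way, the symbol is -1.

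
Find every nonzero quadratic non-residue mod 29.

2 3 8 10 11 12 14 15 17 18 19 21 26 27

Square k = 1,…,14 (k and 29−k give the same square):
1²=1, 2²=4, 3²=9, 4²=16, 5²=25, 6²≡7, 7²≡20, 8²≡6, 9²≡23, 10²≡13, 11²≡5, 12²≡28, 13²≡24, 14²≡22 (mod 29).
The residues are {1, 4, 5, 6, 7, 9, 13, 16, 20, 22, 23, 24, 25, 28}; the non-residues are the remaining 14 nonzero classes.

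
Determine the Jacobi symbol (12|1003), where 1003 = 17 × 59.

Pull out 2^2: since 1003 ≡ 3 (mod 8), (2/1003) = -1, so (2/1003)^2 = +1.
Reciprocity: 3 ≡ 3 and 1003 ≡ 3 (mod 4), so (3/1003) = −(1003/3).
Reduce top mod 3: now compute (1/3).
Reached (1/3) = 1. Collecting the sign flips along the way, the symbol is -1.

-1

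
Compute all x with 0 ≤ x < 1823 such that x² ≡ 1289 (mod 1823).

102, 1721

Since 1823 ≡ 3 (mod 4), a square root of 1289 is 1289^((1823+1)/4) = 1289^456 mod 1823.
Repeated squaring: 1289^2≡768, 1289^4≡995, 1289^8≡136, 1289^16≡266, 1289^32≡1482, 1289^64≡1432, 1289^128≡1572, 1289^256≡1019 (mod 1823).
1289^456 = 1289^(256+128+64+8) ≡ 102 (mod 1823).
Check: 102² = 10404 ≡ 1289 (mod 1823). The two roots are 102 and 1721.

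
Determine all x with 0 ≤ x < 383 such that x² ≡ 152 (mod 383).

184, 199

Since 383 ≡ 3 (mod 4), a square root of 152 is 152^((383+1)/4) = 152^96 mod 383.
Repeated squaring: 152^2≡124, 152^4≡56, 152^8≡72, 152^16≡205, 152^32≡278, 152^64≡301 (mod 383).
152^96 = 152^(64+32) ≡ 184 (mod 383).
Check: 184² = 33856 ≡ 152 (mod 383). The two roots are 184 and 199.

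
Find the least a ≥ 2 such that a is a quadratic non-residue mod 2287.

(2/2287) = +1, so 2 is a residue.
(3/2287) = −1, so 3 is the smallest positive non-residue mod 2287.

3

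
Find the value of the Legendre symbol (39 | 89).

1

Reciprocity: 39 ≡ 3 and 89 ≡ 1 (mod 4), so (39/89) = +(89/39).
Reduce top mod 39: now compute (11/39).
Reciprocity: 11 ≡ 3 and 39 ≡ 3 (mod 4), so (11/39) = −(39/11).
Reduce top mod 11: now compute (6/11).
Pull out 2: since 11 ≡ 3 (mod 8), (2/11) = -1.
Reciprocity: 3 ≡ 3 and 11 ≡ 3 (mod 4), so (3/11) = −(11/3).
Reduce top mod 3: now compute (2/3).
Pull out 2: since 3 ≡ 3 (mod 8), (2/3) = -1.
Reached (1/3) = 1. Collecting the sign flips along the way, the symbol is +1.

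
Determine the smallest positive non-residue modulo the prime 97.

(2/97) = +1, so 2 is a residue.
(3/97) = +1, so 3 is a residue.
(4/97) = +1, so 4 is a residue.
(5/97) = −1, so 5 is the smallest positive non-residue mod 97.

5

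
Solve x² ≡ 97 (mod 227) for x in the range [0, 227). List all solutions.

Since 227 ≡ 3 (mod 4), a square root of 97 is 97^((227+1)/4) = 97^57 mod 227.
Repeated squaring: 97^2≡102, 97^4≡189, 97^8≡82, 97^16≡141, 97^32≡132 (mod 227).
97^57 = 97^(32+16+8+1) ≡ 209 (mod 227).
Check: 209² = 43681 ≡ 97 (mod 227). The two roots are 18 and 209.

18, 209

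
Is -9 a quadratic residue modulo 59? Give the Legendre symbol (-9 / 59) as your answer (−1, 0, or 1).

-1

First reduce: -9 ≡ 50 (mod 59).
Pull out 2: since 59 ≡ 3 (mod 8), (2/59) = -1.
Reciprocity: 25 ≡ 1 and 59 ≡ 3 (mod 4), so (25/59) = +(59/25).
Reduce top mod 25: now compute (9/25).
Reciprocity: 9 ≡ 1 and 25 ≡ 1 (mod 4), so (9/25) = +(25/9).
Reduce top mod 9: now compute (7/9).
Reciprocity: 7 ≡ 3 and 9 ≡ 1 (mod 4), so (7/9) = +(9/7).
Reduce top mod 7: now compute (2/7).
Pull out 2: since 7 ≡ 7 (mod 8), (2/7) = +1.
Reached (1/7) = 1. Collecting the sign flips along the way, the symbol is -1.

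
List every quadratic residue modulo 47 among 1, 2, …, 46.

1,2,3,4,6,7,8,9,12,14,16,17,18,21,24,25,27,28,32,34,36,37,42

Square k = 1,…,23 (k and 47−k give the same square):
1²=1, 2²=4, 3²=9, 4²=16, 5²=25, 6²=36, 7²≡2, 8²≡17, 9²≡34, 10²≡6, 11²≡27, 12²≡3, 13²≡28, 14²≡8, 15²≡37, 16²≡21, 17²≡7, 18²≡42, 19²≡32, 20²≡24, 21²≡18, 22²≡14, 23²≡12 (mod 47).
So the quadratic residues mod 47 are {1, 2, 3, 4, 6, 7, 8, 9, 12, 14, 16, 17, 18, 21, 24, 25, 27, 28, 32, 34, 36, 37, 42}.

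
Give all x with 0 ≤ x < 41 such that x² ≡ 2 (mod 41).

17, 24

41 ≡ 1 (mod 4), so we find a root by search.
Trying successive values, 17² = 289 ≡ 2 (mod 41). The other root is 41 − 17 = 24.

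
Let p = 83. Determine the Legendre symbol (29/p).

1

Euler's criterion: (29/83) ≡ 29^41 (mod 83).
29^2 ≡ 11 (mod 83)
29^4 ≡ 38 (mod 83)
29^8 ≡ 33 (mod 83)
29^16 ≡ 10 (mod 83)
29^32 ≡ 17 (mod 83)
29^41 = 29^(32+8+1) ≡ 1 (mod 83).
Result is 1, so (29/83) = 1.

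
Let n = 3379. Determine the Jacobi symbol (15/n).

Reciprocity: 15 ≡ 3 and 3379 ≡ 3 (mod 4), so (15/3379) = −(3379/15).
Reduce top mod 15: now compute (4/15).
Pull out 2^2: since 15 ≡ 7 (mod 8), (2/15) = +1, so (2/15)^2 = +1.
Reached (1/15) = 1. Collecting the sign flips along the way, the symbol is -1.

-1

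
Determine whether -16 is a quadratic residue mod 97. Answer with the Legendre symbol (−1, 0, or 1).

1

Euler's criterion: (-16/97) ≡ 81^48 (mod 97).
81^2 ≡ 62 (mod 97)
81^4 ≡ 61 (mod 97)
81^8 ≡ 35 (mod 97)
81^16 ≡ 61 (mod 97)
81^32 ≡ 35 (mod 97)
81^48 = 81^(32+16) ≡ 1 (mod 97).
Result is 1, so (-16/97) = 1.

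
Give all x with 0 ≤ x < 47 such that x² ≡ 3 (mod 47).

12, 35

Since 47 ≡ 3 (mod 4), a square root of 3 is 3^((47+1)/4) = 3^12 mod 47.
Repeated squaring: 3^2≡9, 3^4≡34, 3^8≡28 (mod 47).
3^12 = 3^(8+4) ≡ 12 (mod 47).
Check: 12² = 144 ≡ 3 (mod 47). The two roots are 12 and 35.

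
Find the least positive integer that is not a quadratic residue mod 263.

5

(2/263) = +1, so 2 is a residue.
(3/263) = +1, so 3 is a residue.
(4/263) = +1, so 4 is a residue.
(5/263) = −1, so 5 is the smallest positive non-residue mod 263.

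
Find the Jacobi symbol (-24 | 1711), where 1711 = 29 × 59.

First reduce: -24 ≡ 1687 (mod 1711).
Reciprocity: 1687 ≡ 3 and 1711 ≡ 3 (mod 4), so (1687/1711) = −(1711/1687).
Reduce top mod 1687: now compute (24/1687).
Pull out 2^3: since 1687 ≡ 7 (mod 8), (2/1687) = +1, so (2/1687)^3 = +1.
Reciprocity: 3 ≡ 3 and 1687 ≡ 3 (mod 4), so (3/1687) = −(1687/3).
Reduce top mod 3: now compute (1/3).
Reached (1/3) = 1. Collecting the sign flips along the way, the symbol is +1.

1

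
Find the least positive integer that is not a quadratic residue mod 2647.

3

(2/2647) = +1, so 2 is a residue.
(3/2647) = −1, so 3 is the smallest positive non-residue mod 2647.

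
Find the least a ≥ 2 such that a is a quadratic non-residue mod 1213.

2

(2/1213) = −1, so 2 is the smallest positive non-residue mod 1213.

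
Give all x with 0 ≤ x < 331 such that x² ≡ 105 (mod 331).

84, 247

Since 331 ≡ 3 (mod 4), a square root of 105 is 105^((331+1)/4) = 105^83 mod 331.
Repeated squaring: 105^2≡102, 105^4≡143, 105^8≡258, 105^16≡33, 105^32≡96, 105^64≡279 (mod 331).
105^83 = 105^(64+16+2+1) ≡ 84 (mod 331).
Check: 84² = 7056 ≡ 105 (mod 331). The two roots are 84 and 247.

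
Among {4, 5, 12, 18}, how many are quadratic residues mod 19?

(4/19) = +1 → QR.
(5/19) = +1 → QR.
(12/19) = -1 → non-residue.
(18/19) = -1 → non-residue.
Total quadratic residues among the 4: 2.

2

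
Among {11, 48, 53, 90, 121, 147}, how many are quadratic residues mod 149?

2

(11/149) = -1 → non-residue.
(48/149) = -1 → non-residue.
(53/149) = +1 → QR.
(90/149) = -1 → non-residue.
(121/149) = +1 → QR.
(147/149) = -1 → non-residue.
Total quadratic residues among the 6: 2.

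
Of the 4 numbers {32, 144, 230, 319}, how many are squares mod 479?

(32/479) = +1 → QR.
(144/479) = +1 → QR.
(230/479) = +1 → QR.
(319/479) = -1 → non-residue.
Total quadratic residues among the 4: 3.

3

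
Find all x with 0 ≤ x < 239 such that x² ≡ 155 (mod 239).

Since 239 ≡ 3 (mod 4), a square root of 155 is 155^((239+1)/4) = 155^60 mod 239.
Repeated squaring: 155^2≡125, 155^4≡90, 155^8≡213, 155^16≡198, 155^32≡8 (mod 239).
155^60 = 155^(32+16+8+4) ≡ 91 (mod 239).
Check: 91² = 8281 ≡ 155 (mod 239). The two roots are 91 and 148.

91, 148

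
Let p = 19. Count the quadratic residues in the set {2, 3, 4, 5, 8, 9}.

3

(2/19) = -1 → non-residue.
(3/19) = -1 → non-residue.
(4/19) = +1 → QR.
(5/19) = +1 → QR.
(8/19) = -1 → non-residue.
(9/19) = +1 → QR.
Total quadratic residues among the 6: 3.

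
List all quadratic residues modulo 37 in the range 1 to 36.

1 3 4 7 9 10 11 12 16 21 25 26 27 28 30 33 34 36

Square k = 1,…,18 (k and 37−k give the same square):
1²=1, 2²=4, 3²=9, 4²=16, 5²=25, 6²=36, 7²≡12, 8²≡27, 9²≡7, 10²≡26, 11²≡10, 12²≡33, 13²≡21, 14²≡11, 15²≡3, 16²≡34, 17²≡30, 18²≡28 (mod 37).
So the quadratic residues mod 37 are {1, 3, 4, 7, 9, 10, 11, 12, 16, 21, 25, 26, 27, 28, 30, 33, 34, 36}.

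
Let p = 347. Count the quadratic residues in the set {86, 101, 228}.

(86/347) = -1 → non-residue.
(101/347) = -1 → non-residue.
(228/347) = -1 → non-residue.
Total quadratic residues among the 3: 0.

0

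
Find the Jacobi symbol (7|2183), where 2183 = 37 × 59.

Reciprocity: 7 ≡ 3 and 2183 ≡ 3 (mod 4), so (7/2183) = −(2183/7).
Reduce top mod 7: now compute (6/7).
Pull out 2: since 7 ≡ 7 (mod 8), (2/7) = +1.
Reciprocity: 3 ≡ 3 and 7 ≡ 3 (mod 4), so (3/7) = −(7/3).
Reduce top mod 3: now compute (1/3).
Reached (1/3) = 1. Collecting the sign flips along the way, the symbol is +1.

1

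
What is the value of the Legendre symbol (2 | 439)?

1

Pull out 2: since 439 ≡ 7 (mod 8), (2/439) = +1.
Reached (1/439) = 1. Collecting the sign flips along the way, the symbol is +1.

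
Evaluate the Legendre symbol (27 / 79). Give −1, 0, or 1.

-1

Reciprocity: 27 ≡ 3 and 79 ≡ 3 (mod 4), so (27/79) = −(79/27).
Reduce top mod 27: now compute (25/27).
Reciprocity: 25 ≡ 1 and 27 ≡ 3 (mod 4), so (25/27) = +(27/25).
Reduce top mod 25: now compute (2/25).
Pull out 2: since 25 ≡ 1 (mod 8), (2/25) = +1.
Reached (1/25) = 1. Collecting the sign flips along the way, the symbol is -1.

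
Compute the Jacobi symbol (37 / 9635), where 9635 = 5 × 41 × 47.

Reciprocity: 37 ≡ 1 and 9635 ≡ 3 (mod 4), so (37/9635) = +(9635/37).
Reduce top mod 37: now compute (15/37).
Reciprocity: 15 ≡ 3 and 37 ≡ 1 (mod 4), so (15/37) = +(37/15).
Reduce top mod 15: now compute (7/15).
Reciprocity: 7 ≡ 3 and 15 ≡ 3 (mod 4), so (7/15) = −(15/7).
Reduce top mod 7: now compute (1/7).
Reached (1/7) = 1. Collecting the sign flips along the way, the symbol is -1.

-1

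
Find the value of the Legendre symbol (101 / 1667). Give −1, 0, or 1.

-1

Reciprocity: 101 ≡ 1 and 1667 ≡ 3 (mod 4), so (101/1667) = +(1667/101).
Reduce top mod 101: now compute (51/101).
Reciprocity: 51 ≡ 3 and 101 ≡ 1 (mod 4), so (51/101) = +(101/51).
Reduce top mod 51: now compute (50/51).
Pull out 2: since 51 ≡ 3 (mod 8), (2/51) = -1.
Reciprocity: 25 ≡ 1 and 51 ≡ 3 (mod 4), so (25/51) = +(51/25).
Reduce top mod 25: now compute (1/25).
Reached (1/25) = 1. Collecting the sign flips along the way, the symbol is -1.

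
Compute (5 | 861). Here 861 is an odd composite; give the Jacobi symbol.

1

Reciprocity: 5 ≡ 1 and 861 ≡ 1 (mod 4), so (5/861) = +(861/5).
Reduce top mod 5: now compute (1/5).
Reached (1/5) = 1. Collecting the sign flips along the way, the symbol is +1.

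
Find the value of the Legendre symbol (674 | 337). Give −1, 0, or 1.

0

First reduce: 674 ≡ 0 (mod 337).
Top reduces to 0: gcd > 1, so the symbol is 0.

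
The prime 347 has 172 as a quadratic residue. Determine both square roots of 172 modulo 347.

Since 347 ≡ 3 (mod 4), a square root of 172 is 172^((347+1)/4) = 172^87 mod 347.
Repeated squaring: 172^2≡89, 172^4≡287, 172^8≡130, 172^16≡244, 172^32≡199, 172^64≡43 (mod 347).
172^87 = 172^(64+16+4+2+1) ≡ 296 (mod 347).
Check: 296² = 87616 ≡ 172 (mod 347). The two roots are 51 and 296.

51, 296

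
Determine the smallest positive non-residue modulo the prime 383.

(2/383) = +1, so 2 is a residue.
(3/383) = +1, so 3 is a residue.
(4/383) = +1, so 4 is a residue.
(5/383) = −1, so 5 is the smallest positive non-residue mod 383.

5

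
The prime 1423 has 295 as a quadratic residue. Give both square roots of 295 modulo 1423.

Since 1423 ≡ 3 (mod 4), a square root of 295 is 295^((1423+1)/4) = 295^356 mod 1423.
Repeated squaring: 295^2≡222, 295^4≡902, 295^8≡1071, 295^16≡103, 295^32≡648, 295^64≡119, 295^128≡1354, 295^256≡492 (mod 1423).
295^356 = 295^(256+64+32+4) ≡ 811 (mod 1423).
Check: 811² = 657721 ≡ 295 (mod 1423). The two roots are 612 and 811.

612, 811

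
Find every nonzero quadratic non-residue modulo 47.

5, 10, 11, 13, 15, 19, 20, 22, 23, 26, 29, 30, 31, 33, 35, 38, 39, 40, 41, 43, 44, 45, 46

Square k = 1,…,23 (k and 47−k give the same square):
1²=1, 2²=4, 3²=9, 4²=16, 5²=25, 6²=36, 7²≡2, 8²≡17, 9²≡34, 10²≡6, 11²≡27, 12²≡3, 13²≡28, 14²≡8, 15²≡37, 16²≡21, 17²≡7, 18²≡42, 19²≡32, 20²≡24, 21²≡18, 22²≡14, 23²≡12 (mod 47).
The residues are {1, 2, 3, 4, 6, 7, 8, 9, 12, 14, 16, 17, 18, 21, 24, 25, 27, 28, 32, 34, 36, 37, 42}; the non-residues are the remaining 23 nonzero classes.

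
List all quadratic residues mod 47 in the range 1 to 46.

1, 2, 3, 4, 6, 7, 8, 9, 12, 14, 16, 17, 18, 21, 24, 25, 27, 28, 32, 34, 36, 37, 42

Square k = 1,…,23 (k and 47−k give the same square):
1²=1, 2²=4, 3²=9, 4²=16, 5²=25, 6²=36, 7²≡2, 8²≡17, 9²≡34, 10²≡6, 11²≡27, 12²≡3, 13²≡28, 14²≡8, 15²≡37, 16²≡21, 17²≡7, 18²≡42, 19²≡32, 20²≡24, 21²≡18, 22²≡14, 23²≡12 (mod 47).
So the quadratic residues mod 47 are {1, 2, 3, 4, 6, 7, 8, 9, 12, 14, 16, 17, 18, 21, 24, 25, 27, 28, 32, 34, 36, 37, 42}.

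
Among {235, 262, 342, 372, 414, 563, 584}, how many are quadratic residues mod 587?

(235/587) = -1 → non-residue.
(262/587) = +1 → QR.
(342/587) = +1 → QR.
(372/587) = +1 → QR.
(414/587) = +1 → QR.
(563/587) = +1 → QR.
(584/587) = -1 → non-residue.
Total quadratic residues among the 7: 5.

5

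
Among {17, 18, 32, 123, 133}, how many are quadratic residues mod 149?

3

(17/149) = +1 → QR.
(18/149) = -1 → non-residue.
(32/149) = -1 → non-residue.
(123/149) = +1 → QR.
(133/149) = +1 → QR.
Total quadratic residues among the 5: 3.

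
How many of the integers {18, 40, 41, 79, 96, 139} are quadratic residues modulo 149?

1

(18/149) = -1 → non-residue.
(40/149) = -1 → non-residue.
(41/149) = -1 → non-residue.
(79/149) = -1 → non-residue.
(96/149) = +1 → QR.
(139/149) = -1 → non-residue.
Total quadratic residues among the 6: 1.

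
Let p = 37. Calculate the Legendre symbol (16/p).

Pull out 2^4: since 37 ≡ 5 (mod 8), (2/37) = -1, so (2/37)^4 = +1.
Reached (1/37) = 1. Collecting the sign flips along the way, the symbol is +1.

1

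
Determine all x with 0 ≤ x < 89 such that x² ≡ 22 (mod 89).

17, 72

89 ≡ 1 (mod 4), so we find a root by search.
Trying successive values, 17² = 289 ≡ 22 (mod 89). The other root is 89 − 17 = 72.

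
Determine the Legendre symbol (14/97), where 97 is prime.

Euler's criterion: (14/97) ≡ 14^48 (mod 97).
14^2 ≡ 2 (mod 97)
14^4 ≡ 4 (mod 97)
14^8 ≡ 16 (mod 97)
14^16 ≡ 62 (mod 97)
14^32 ≡ 61 (mod 97)
14^48 = 14^(32+16) ≡ 96 (mod 97).
Result is 96 ≡ −1, so (14/97) = −1.

-1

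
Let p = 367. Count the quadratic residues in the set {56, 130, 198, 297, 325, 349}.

(56/367) = +1 → QR.
(130/367) = -1 → non-residue.
(198/367) = -1 → non-residue.
(297/367) = +1 → QR.
(325/367) = +1 → QR.
(349/367) = -1 → non-residue.
Total quadratic residues among the 6: 3.

3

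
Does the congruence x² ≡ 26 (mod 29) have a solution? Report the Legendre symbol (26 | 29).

Pull out 2: since 29 ≡ 5 (mod 8), (2/29) = -1.
Reciprocity: 13 ≡ 1 and 29 ≡ 1 (mod 4), so (13/29) = +(29/13).
Reduce top mod 13: now compute (3/13).
Reciprocity: 3 ≡ 3 and 13 ≡ 1 (mod 4), so (3/13) = +(13/3).
Reduce top mod 3: now compute (1/3).
Reached (1/3) = 1. Collecting the sign flips along the way, the symbol is -1.

-1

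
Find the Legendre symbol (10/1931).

Pull out 2: since 1931 ≡ 3 (mod 8), (2/1931) = -1.
Reciprocity: 5 ≡ 1 and 1931 ≡ 3 (mod 4), so (5/1931) = +(1931/5).
Reduce top mod 5: now compute (1/5).
Reached (1/5) = 1. Collecting the sign flips along the way, the symbol is -1.

-1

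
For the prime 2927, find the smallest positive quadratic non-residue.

5

(2/2927) = +1, so 2 is a residue.
(3/2927) = +1, so 3 is a residue.
(4/2927) = +1, so 4 is a residue.
(5/2927) = −1, so 5 is the smallest positive non-residue mod 2927.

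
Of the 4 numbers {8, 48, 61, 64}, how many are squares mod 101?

(8/101) = -1 → non-residue.
(48/101) = -1 → non-residue.
(61/101) = -1 → non-residue.
(64/101) = +1 → QR.
Total quadratic residues among the 4: 1.

1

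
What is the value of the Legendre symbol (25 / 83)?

1

Euler's criterion: (25/83) ≡ 25^41 (mod 83).
25^2 ≡ 44 (mod 83)
25^4 ≡ 27 (mod 83)
25^8 ≡ 65 (mod 83)
25^16 ≡ 75 (mod 83)
25^32 ≡ 64 (mod 83)
25^41 = 25^(32+8+1) ≡ 1 (mod 83).
Result is 1, so (25/83) = 1.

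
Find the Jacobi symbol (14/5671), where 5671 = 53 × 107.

-1

Pull out 2: since 5671 ≡ 7 (mod 8), (2/5671) = +1.
Reciprocity: 7 ≡ 3 and 5671 ≡ 3 (mod 4), so (7/5671) = −(5671/7).
Reduce top mod 7: now compute (1/7).
Reached (1/7) = 1. Collecting the sign flips along the way, the symbol is -1.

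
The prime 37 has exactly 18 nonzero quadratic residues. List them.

1,3,4,7,9,10,11,12,16,21,25,26,27,28,30,33,34,36

Square k = 1,…,18 (k and 37−k give the same square):
1²=1, 2²=4, 3²=9, 4²=16, 5²=25, 6²=36, 7²≡12, 8²≡27, 9²≡7, 10²≡26, 11²≡10, 12²≡33, 13²≡21, 14²≡11, 15²≡3, 16²≡34, 17²≡30, 18²≡28 (mod 37).
So the quadratic residues mod 37 are {1, 3, 4, 7, 9, 10, 11, 12, 16, 21, 25, 26, 27, 28, 30, 33, 34, 36}.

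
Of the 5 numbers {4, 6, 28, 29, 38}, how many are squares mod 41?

1

(4/41) = +1 → QR.
(6/41) = -1 → non-residue.
(28/41) = -1 → non-residue.
(29/41) = -1 → non-residue.
(38/41) = -1 → non-residue.
Total quadratic residues among the 5: 1.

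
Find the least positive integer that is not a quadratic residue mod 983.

5

(2/983) = +1, so 2 is a residue.
(3/983) = +1, so 3 is a residue.
(4/983) = +1, so 4 is a residue.
(5/983) = −1, so 5 is the smallest positive non-residue mod 983.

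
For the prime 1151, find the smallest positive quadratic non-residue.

(2/1151) = +1, so 2 is a residue.
(3/1151) = +1, so 3 is a residue.
(4/1151) = +1, so 4 is a residue.
(5/1151) = +1, so 5 is a residue.
(6/1151) = +1, so 6 is a residue.
(7/1151) = +1, so 7 is a residue.
(8/1151) = +1, so 8 is a residue.
(9/1151) = +1, so 9 is a residue.
(10/1151) = +1, so 10 is a residue.
(11/1151) = +1, so 11 is a residue.
(12/1151) = +1, so 12 is a residue.
(13/1151) = −1, so 13 is the smallest positive non-residue mod 1151.

13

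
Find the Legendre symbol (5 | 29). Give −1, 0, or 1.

1

Euler's criterion: (5/29) ≡ 5^14 (mod 29).
5^2 ≡ 25 (mod 29)
5^4 ≡ 16 (mod 29)
5^8 ≡ 24 (mod 29)
5^14 = 5^(8+4+2) ≡ 1 (mod 29).
Result is 1, so (5/29) = 1.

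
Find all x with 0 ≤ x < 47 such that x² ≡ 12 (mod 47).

23, 24

Since 47 ≡ 3 (mod 4), a square root of 12 is 12^((47+1)/4) = 12^12 mod 47.
Repeated squaring: 12^2≡3, 12^4≡9, 12^8≡34 (mod 47).
12^12 = 12^(8+4) ≡ 24 (mod 47).
Check: 24² = 576 ≡ 12 (mod 47). The two roots are 23 and 24.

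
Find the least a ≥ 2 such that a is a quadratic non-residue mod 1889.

(2/1889) = +1, so 2 is a residue.
(3/1889) = −1, so 3 is the smallest positive non-residue mod 1889.

3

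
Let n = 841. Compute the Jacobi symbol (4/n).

Pull out 2^2: since 841 ≡ 1 (mod 8), (2/841) = +1, so (2/841)^2 = +1.
Reached (1/841) = 1. Collecting the sign flips along the way, the symbol is +1.

1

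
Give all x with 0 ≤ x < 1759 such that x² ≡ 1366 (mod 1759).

Since 1759 ≡ 3 (mod 4), a square root of 1366 is 1366^((1759+1)/4) = 1366^440 mod 1759.
Repeated squaring: 1366^2≡1416, 1366^4≡1555, 1366^8≡1159, 1366^16≡1164, 1366^32≡466, 1366^64≡799, 1366^128≡1643, 1366^256≡1143 (mod 1759).
1366^440 = 1366^(256+128+32+16+8) ≡ 1050 (mod 1759).
Check: 1050² = 1102500 ≡ 1366 (mod 1759). The two roots are 709 and 1050.

709, 1050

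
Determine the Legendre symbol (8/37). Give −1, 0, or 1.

Pull out 2^3: since 37 ≡ 5 (mod 8), (2/37) = -1, so (2/37)^3 = -1.
Reached (1/37) = 1. Collecting the sign flips along the way, the symbol is -1.

-1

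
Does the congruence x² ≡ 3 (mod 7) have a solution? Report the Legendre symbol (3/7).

Reciprocity: 3 ≡ 3 and 7 ≡ 3 (mod 4), so (3/7) = −(7/3).
Reduce top mod 3: now compute (1/3).
Reached (1/3) = 1. Collecting the sign flips along the way, the symbol is -1.

-1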